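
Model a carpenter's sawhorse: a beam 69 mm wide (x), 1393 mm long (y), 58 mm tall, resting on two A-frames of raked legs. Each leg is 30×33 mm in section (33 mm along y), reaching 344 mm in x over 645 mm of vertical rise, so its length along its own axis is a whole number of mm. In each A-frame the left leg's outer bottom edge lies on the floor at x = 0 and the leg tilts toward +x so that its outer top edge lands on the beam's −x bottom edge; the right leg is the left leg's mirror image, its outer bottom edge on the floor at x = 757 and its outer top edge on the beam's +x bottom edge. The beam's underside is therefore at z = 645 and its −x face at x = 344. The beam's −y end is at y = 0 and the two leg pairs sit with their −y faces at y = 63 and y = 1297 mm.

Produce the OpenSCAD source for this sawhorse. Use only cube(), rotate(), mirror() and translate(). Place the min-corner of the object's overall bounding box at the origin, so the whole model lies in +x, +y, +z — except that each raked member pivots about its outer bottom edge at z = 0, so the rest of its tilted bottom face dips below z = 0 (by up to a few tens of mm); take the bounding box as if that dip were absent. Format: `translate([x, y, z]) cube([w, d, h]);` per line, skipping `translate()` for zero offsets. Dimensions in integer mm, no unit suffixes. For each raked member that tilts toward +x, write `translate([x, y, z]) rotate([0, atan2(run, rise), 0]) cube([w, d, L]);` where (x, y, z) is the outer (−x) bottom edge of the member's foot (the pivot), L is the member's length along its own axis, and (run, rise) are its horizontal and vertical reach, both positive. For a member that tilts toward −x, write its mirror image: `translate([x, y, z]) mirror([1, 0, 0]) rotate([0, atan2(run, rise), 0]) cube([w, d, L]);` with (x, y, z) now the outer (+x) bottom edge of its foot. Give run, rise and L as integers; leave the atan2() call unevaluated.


translate([344, 0, 645]) cube([69, 1393, 58]);
translate([0, 63, 0]) rotate([0, atan2(344, 645), 0]) cube([30, 33, 731]);
translate([757, 63, 0]) mirror([1, 0, 0]) rotate([0, atan2(344, 645), 0]) cube([30, 33, 731]);
translate([0, 1297, 0]) rotate([0, atan2(344, 645), 0]) cube([30, 33, 731]);
translate([757, 1297, 0]) mirror([1, 0, 0]) rotate([0, atan2(344, 645), 0]) cube([30, 33, 731]);


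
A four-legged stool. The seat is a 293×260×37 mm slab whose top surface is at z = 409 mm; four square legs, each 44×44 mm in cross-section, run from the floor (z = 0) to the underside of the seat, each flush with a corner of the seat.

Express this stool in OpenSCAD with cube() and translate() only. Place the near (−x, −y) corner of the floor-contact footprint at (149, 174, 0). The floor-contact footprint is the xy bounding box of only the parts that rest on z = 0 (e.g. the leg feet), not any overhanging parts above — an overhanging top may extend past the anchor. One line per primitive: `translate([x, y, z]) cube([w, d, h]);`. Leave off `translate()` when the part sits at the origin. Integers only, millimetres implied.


translate([149, 174, 372]) cube([293, 260, 37]);
translate([149, 174, 0]) cube([44, 44, 372]);
translate([398, 174, 0]) cube([44, 44, 372]);
translate([149, 390, 0]) cube([44, 44, 372]);
translate([398, 390, 0]) cube([44, 44, 372]);


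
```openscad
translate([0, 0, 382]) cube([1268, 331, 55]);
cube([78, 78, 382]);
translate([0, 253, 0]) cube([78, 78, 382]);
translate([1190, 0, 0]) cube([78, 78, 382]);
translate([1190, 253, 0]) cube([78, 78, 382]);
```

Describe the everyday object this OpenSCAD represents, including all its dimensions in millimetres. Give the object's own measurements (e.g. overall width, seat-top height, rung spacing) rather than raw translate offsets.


A bench: a 1268×331 mm seat slab, 55 mm thick, top at z = 437 mm, on four 78×78 mm square legs flush with the seat corners and standing on z = 0.


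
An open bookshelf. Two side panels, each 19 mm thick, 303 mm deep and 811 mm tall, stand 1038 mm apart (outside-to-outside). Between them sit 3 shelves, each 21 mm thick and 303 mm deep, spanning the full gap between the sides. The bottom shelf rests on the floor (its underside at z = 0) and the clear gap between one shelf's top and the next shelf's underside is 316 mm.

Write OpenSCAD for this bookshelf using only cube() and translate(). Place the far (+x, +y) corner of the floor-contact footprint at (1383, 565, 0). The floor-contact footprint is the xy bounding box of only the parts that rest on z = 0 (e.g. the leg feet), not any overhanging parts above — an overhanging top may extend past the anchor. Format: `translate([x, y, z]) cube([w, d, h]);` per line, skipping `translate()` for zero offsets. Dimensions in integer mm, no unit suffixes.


translate([345, 262, 0]) cube([19, 303, 811]);
translate([1364, 262, 0]) cube([19, 303, 811]);
translate([364, 262, 0]) cube([1000, 303, 21]);
translate([364, 262, 337]) cube([1000, 303, 21]);
translate([364, 262, 674]) cube([1000, 303, 21]);


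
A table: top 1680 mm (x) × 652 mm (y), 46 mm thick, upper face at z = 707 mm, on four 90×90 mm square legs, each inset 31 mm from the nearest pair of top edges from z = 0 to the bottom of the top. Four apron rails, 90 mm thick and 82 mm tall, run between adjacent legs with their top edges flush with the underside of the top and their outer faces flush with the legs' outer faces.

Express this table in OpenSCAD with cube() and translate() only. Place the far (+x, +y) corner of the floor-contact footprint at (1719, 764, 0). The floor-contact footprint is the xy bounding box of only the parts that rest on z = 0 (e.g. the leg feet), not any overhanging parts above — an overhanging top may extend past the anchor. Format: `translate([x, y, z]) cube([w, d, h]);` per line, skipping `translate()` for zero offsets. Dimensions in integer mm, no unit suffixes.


translate([70, 143, 661]) cube([1680, 652, 46]);
translate([101, 174, 0]) cube([90, 90, 661]);
translate([1629, 174, 0]) cube([90, 90, 661]);
translate([101, 674, 0]) cube([90, 90, 661]);
translate([1629, 674, 0]) cube([90, 90, 661]);
translate([191, 174, 579]) cube([1438, 90, 82]);
translate([191, 674, 579]) cube([1438, 90, 82]);
translate([101, 264, 579]) cube([90, 410, 82]);
translate([1629, 264, 579]) cube([90, 410, 82]);


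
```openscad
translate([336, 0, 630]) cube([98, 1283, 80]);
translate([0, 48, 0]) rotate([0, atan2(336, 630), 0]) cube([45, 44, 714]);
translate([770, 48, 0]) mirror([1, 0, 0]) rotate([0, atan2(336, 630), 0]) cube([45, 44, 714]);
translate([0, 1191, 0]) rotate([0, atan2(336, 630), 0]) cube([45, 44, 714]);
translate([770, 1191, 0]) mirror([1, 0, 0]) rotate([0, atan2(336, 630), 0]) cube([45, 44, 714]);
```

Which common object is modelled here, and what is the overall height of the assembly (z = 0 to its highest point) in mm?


A sawhorse. The overall height is 710 mm.

A beam across two mirrored pairs of raked legs — a sawhorse. The beam's underside is at z = 630 (matching the legs' vertical rise in atan2(336, 630)) and the beam is 80 mm tall, so its top is at 630 + 80 = 710 mm. The raked legs top out at the beam's underside, so that is the highest point.


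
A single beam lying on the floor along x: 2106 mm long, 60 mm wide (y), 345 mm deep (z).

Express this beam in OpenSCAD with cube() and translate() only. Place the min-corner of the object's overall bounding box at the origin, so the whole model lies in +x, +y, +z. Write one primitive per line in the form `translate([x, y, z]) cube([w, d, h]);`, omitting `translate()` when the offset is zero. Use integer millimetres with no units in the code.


cube([2106, 60, 345]);


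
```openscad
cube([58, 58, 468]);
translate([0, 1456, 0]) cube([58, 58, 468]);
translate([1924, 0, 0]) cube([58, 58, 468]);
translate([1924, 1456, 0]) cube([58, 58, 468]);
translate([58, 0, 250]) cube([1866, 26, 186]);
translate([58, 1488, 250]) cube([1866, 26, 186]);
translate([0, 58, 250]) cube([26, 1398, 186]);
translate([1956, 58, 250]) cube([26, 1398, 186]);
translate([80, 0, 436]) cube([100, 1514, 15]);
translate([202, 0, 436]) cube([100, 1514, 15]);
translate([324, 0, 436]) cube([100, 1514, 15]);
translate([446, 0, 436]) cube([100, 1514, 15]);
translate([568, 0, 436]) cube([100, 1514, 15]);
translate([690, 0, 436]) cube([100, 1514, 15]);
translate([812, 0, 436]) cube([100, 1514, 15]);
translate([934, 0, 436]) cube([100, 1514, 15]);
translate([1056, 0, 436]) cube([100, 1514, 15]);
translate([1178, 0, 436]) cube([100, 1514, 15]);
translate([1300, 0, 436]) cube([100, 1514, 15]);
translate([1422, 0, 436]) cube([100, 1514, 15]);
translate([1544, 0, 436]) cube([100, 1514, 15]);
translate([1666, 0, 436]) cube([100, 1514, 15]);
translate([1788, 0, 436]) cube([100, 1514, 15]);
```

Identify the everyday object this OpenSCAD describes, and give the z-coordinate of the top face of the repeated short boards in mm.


A bed frame. The slat-top height is 451 mm.

Four posts, four rails, and a row of slats — a bed frame. Slats sit on the rails at z = 250 + 186 = 436; with slat thickness 15, the top is 451 mm.


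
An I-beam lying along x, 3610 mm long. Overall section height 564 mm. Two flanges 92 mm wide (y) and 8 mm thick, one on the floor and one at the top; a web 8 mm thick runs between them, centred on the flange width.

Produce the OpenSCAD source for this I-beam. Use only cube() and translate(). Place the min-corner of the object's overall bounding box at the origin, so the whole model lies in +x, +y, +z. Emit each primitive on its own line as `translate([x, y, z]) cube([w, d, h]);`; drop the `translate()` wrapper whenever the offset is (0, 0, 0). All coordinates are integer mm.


cube([3610, 92, 8]);
translate([0, 42, 8]) cube([3610, 8, 548]);
translate([0, 0, 556]) cube([3610, 92, 8]);


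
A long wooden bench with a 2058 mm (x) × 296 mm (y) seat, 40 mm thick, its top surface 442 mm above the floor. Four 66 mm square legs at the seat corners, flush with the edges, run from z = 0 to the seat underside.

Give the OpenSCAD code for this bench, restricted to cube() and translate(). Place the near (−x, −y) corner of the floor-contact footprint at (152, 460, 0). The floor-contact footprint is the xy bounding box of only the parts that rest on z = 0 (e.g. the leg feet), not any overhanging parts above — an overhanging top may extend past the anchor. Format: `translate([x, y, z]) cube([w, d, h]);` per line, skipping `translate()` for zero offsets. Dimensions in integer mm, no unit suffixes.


// leg_h = 442 − 40 = 402
translate([152, 460, 402]) cube([2058, 296, 40]);
translate([152, 460, 0]) cube([66, 66, 402]);
translate([152, 690, 0]) cube([66, 66, 402]);
translate([2144, 460, 0]) cube([66, 66, 402]);
translate([2144, 690, 0]) cube([66, 66, 402]);


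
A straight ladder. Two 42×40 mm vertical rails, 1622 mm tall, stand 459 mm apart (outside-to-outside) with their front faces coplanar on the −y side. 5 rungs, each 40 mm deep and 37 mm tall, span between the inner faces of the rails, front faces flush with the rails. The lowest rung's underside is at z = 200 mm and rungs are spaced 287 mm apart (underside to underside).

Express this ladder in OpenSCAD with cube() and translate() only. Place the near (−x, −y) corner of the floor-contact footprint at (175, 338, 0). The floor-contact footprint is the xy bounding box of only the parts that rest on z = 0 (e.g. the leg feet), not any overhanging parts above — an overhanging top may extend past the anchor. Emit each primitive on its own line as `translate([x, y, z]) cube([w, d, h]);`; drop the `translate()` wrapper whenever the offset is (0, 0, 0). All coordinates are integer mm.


// rung span = 459 - 2*42 = 375
// rung[k] z = 200 + k*287
translate([175, 338, 0]) cube([42, 40, 1622]);
translate([592, 338, 0]) cube([42, 40, 1622]);
translate([217, 338, 200]) cube([375, 40, 37]);
translate([217, 338, 487]) cube([375, 40, 37]);
translate([217, 338, 774]) cube([375, 40, 37]);
translate([217, 338, 1061]) cube([375, 40, 37]);
translate([217, 338, 1348]) cube([375, 40, 37]);


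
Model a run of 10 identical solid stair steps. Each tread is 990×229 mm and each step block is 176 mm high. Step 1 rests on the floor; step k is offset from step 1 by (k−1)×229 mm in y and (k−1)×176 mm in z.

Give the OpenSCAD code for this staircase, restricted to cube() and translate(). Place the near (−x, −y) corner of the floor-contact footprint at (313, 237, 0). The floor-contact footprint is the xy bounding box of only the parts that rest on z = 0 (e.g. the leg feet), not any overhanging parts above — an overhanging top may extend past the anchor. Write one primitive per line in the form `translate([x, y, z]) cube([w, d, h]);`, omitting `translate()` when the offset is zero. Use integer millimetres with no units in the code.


translate([313, 237, 0]) cube([990, 229, 176]);
translate([313, 466, 176]) cube([990, 229, 176]);
translate([313, 695, 352]) cube([990, 229, 176]);
translate([313, 924, 528]) cube([990, 229, 176]);
translate([313, 1153, 704]) cube([990, 229, 176]);
translate([313, 1382, 880]) cube([990, 229, 176]);
translate([313, 1611, 1056]) cube([990, 229, 176]);
translate([313, 1840, 1232]) cube([990, 229, 176]);
translate([313, 2069, 1408]) cube([990, 229, 176]);
translate([313, 2298, 1584]) cube([990, 229, 176]);


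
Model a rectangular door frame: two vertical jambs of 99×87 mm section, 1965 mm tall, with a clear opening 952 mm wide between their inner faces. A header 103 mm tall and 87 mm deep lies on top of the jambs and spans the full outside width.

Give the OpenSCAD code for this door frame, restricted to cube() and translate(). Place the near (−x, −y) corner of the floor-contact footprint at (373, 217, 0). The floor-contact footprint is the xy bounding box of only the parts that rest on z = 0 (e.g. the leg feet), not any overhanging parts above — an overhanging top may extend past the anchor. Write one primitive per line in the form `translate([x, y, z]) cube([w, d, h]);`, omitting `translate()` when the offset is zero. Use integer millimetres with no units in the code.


translate([373, 217, 0]) cube([99, 87, 1965]);
translate([1424, 217, 0]) cube([99, 87, 1965]);
translate([373, 217, 1965]) cube([1150, 87, 103]);


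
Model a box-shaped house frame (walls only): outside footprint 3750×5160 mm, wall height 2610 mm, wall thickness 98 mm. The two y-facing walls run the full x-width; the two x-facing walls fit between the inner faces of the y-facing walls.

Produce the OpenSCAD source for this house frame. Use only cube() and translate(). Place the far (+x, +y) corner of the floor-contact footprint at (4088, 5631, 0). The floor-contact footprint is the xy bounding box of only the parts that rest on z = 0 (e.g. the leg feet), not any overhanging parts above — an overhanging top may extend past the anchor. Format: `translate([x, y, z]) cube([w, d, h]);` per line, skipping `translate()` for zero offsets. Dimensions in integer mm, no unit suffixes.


translate([338, 471, 0]) cube([3750, 98, 2610]);
translate([338, 5533, 0]) cube([3750, 98, 2610]);
translate([338, 569, 0]) cube([98, 4964, 2610]);
translate([3990, 569, 0]) cube([98, 4964, 2610]);


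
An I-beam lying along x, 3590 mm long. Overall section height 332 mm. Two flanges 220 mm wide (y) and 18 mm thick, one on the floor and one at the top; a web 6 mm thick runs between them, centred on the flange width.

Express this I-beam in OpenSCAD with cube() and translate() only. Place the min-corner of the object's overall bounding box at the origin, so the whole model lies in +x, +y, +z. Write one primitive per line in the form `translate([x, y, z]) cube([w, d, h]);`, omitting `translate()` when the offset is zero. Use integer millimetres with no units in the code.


cube([3590, 220, 18]);
translate([0, 107, 18]) cube([3590, 6, 296]);
translate([0, 0, 314]) cube([3590, 220, 18]);


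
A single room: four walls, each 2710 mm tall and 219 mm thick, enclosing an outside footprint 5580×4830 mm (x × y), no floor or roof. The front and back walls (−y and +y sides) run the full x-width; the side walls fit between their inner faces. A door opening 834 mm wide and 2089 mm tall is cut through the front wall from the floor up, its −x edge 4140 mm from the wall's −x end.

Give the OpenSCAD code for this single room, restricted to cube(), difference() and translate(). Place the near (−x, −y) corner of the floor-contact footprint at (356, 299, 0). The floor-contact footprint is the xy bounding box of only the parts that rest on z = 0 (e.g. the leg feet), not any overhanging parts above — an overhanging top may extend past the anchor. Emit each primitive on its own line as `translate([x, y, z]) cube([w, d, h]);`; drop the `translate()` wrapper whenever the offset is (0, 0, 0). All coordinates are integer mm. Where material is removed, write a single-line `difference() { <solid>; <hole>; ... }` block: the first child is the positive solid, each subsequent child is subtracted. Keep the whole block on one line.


difference() { translate([356, 299, 0]) cube([5580, 219, 2710]); translate([4496, 299, 0]) cube([834, 219, 2089]); }
translate([356, 4910, 0]) cube([5580, 219, 2710]);
translate([356, 518, 0]) cube([219, 4392, 2710]);
translate([5717, 518, 0]) cube([219, 4392, 2710]);


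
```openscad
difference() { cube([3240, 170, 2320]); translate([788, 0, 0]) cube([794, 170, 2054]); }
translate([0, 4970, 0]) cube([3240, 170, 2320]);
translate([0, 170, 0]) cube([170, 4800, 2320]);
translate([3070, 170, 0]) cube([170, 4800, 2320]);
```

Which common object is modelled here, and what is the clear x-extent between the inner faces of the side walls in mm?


A single room. The interior width is 2900 mm.

Four walls enclosing a rectangle with a door in the front wall — a room. Outside width 3240 minus two 170 mm walls gives 2900 mm.


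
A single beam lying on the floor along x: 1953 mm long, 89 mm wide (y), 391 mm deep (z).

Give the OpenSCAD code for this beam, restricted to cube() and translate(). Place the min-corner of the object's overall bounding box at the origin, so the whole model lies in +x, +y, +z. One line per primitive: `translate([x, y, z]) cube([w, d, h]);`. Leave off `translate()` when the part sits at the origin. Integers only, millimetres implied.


cube([1953, 89, 391]);


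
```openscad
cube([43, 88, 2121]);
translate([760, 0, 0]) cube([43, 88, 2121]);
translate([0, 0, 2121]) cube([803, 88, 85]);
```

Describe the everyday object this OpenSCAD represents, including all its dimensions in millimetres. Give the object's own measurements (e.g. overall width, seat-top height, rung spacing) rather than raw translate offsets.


A door frame. The clear opening is 717 mm wide and 2121 mm high. Two 43 mm wide jambs, 88 mm deep, stand either side of the opening from the floor to the top of the opening. A 85 mm thick head sits across the top of both jambs, spanning the full outside width of the frame.


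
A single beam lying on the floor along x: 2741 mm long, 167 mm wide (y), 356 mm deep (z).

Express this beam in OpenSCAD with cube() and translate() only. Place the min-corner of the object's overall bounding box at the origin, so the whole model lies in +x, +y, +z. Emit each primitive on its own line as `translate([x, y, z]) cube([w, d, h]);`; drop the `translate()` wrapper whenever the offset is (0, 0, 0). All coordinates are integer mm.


cube([2741, 167, 356]);


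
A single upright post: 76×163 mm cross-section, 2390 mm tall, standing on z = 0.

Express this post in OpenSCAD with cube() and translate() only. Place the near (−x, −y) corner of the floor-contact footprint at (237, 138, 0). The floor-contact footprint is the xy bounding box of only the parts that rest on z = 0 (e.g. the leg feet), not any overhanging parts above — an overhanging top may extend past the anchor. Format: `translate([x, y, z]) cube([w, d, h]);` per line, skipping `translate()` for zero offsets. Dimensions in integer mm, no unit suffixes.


translate([237, 138, 0]) cube([76, 163, 2390]);


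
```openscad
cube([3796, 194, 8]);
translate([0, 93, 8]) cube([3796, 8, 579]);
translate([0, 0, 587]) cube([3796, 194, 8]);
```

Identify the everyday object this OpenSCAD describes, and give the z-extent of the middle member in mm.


An I-beam. The web height is 579 mm.

Two wide flanges with a thin centred web — an I-beam. Overall 595 mm minus two 8 mm flanges gives a web of 595 − 2·8 = 579 mm.


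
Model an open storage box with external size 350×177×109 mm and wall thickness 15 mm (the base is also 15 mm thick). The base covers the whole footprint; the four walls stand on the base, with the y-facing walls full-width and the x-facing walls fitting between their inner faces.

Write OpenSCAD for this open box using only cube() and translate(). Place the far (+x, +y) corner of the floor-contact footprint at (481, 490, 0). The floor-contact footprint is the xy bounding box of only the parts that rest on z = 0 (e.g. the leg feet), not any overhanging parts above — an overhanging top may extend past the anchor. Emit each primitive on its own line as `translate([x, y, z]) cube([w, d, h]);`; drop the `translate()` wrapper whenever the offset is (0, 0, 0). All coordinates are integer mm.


translate([131, 313, 0]) cube([350, 177, 15]);
translate([131, 313, 15]) cube([350, 15, 94]);
translate([131, 475, 15]) cube([350, 15, 94]);
translate([131, 328, 15]) cube([15, 147, 94]);
translate([466, 328, 15]) cube([15, 147, 94]);


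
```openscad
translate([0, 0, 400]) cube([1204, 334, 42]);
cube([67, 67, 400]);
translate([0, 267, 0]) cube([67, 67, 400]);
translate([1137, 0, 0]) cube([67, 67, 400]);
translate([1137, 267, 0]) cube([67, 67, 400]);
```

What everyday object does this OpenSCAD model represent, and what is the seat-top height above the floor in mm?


A bench. The seat-top height is 442 mm.

A long slab on four corner posts — a bench. The slab sits at z = 400 with thickness 42, so the top is 400 + 42 = 442 mm.


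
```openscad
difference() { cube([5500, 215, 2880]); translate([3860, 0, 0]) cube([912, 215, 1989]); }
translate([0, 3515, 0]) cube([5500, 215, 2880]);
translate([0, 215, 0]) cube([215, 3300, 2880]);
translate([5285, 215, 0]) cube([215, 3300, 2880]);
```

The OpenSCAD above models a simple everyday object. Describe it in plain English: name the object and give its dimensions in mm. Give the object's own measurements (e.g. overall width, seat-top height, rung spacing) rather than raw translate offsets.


A single room: four walls, each 2880 mm tall and 215 mm thick, enclosing an outside footprint 5500×3730 mm (x × y), no floor or roof. The front and back walls (−y and +y sides) run the full x-width; the side walls fit between their inner faces. A door opening 912 mm wide and 1989 mm tall is cut through the front wall from the floor up, its −x edge 3860 mm from the wall's −x end.


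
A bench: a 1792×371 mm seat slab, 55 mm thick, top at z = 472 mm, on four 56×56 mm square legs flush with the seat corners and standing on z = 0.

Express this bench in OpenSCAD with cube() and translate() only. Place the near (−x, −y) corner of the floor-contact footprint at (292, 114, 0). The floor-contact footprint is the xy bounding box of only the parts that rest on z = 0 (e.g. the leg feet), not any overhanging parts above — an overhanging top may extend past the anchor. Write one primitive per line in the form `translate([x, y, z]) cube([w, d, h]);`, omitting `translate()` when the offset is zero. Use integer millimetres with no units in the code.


translate([292, 114, 417]) cube([1792, 371, 55]);
translate([292, 114, 0]) cube([56, 56, 417]);
translate([292, 429, 0]) cube([56, 56, 417]);
translate([2028, 114, 0]) cube([56, 56, 417]);
translate([2028, 429, 0]) cube([56, 56, 417]);


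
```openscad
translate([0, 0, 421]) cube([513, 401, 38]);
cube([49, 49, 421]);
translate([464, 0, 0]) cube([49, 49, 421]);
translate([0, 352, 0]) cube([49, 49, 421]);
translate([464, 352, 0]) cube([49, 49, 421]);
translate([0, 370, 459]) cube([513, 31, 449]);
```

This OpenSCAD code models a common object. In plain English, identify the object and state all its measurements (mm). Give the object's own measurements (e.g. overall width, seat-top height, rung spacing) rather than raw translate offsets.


A chair. The seat is a 513×401×38 mm slab with its top at z = 459 mm, on four 49×49 mm corner legs (flush with the seat edges, standing on z = 0). A flat backrest 31 mm thick, 449 mm tall, spans the full seat width and rises from the seat top along its +y edge, rear face flush with the rear of the seat.


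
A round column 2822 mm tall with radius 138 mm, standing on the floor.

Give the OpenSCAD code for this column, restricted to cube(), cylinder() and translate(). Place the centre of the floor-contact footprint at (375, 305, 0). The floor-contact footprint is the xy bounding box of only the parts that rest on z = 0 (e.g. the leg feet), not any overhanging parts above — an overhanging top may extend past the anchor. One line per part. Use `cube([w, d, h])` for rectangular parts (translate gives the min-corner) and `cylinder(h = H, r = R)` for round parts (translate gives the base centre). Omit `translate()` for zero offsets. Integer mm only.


translate([375, 305, 0]) cylinder(h = 2822, r = 138);


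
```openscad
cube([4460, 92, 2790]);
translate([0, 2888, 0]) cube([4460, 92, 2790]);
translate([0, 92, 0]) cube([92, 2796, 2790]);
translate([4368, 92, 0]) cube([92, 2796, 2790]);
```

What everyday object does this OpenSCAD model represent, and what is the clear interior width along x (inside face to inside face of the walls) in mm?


A house (or room) frame. The interior width is 4276 mm.

Four 2790 mm walls enclosing a rectangle with no floor or roof — a room or house frame. Outside width is 4460 mm and wall thickness is 92 mm, so the interior width is 4460 − 2 × 92 = 4276 mm.


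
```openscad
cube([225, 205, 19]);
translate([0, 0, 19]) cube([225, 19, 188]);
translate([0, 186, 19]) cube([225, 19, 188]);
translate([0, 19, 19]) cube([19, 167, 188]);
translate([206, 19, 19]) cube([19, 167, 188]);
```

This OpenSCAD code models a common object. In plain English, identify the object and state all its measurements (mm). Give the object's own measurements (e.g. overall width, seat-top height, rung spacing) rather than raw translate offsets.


An open-topped rectangular box: outside dimensions 225×205×207 mm, with a uniform wall and base thickness of 19 mm. The base is a full 225×205 slab on the floor; four walls sit on top of the base. The front and back walls (the −y and +y sides) span the full width; the two side walls fit between them.


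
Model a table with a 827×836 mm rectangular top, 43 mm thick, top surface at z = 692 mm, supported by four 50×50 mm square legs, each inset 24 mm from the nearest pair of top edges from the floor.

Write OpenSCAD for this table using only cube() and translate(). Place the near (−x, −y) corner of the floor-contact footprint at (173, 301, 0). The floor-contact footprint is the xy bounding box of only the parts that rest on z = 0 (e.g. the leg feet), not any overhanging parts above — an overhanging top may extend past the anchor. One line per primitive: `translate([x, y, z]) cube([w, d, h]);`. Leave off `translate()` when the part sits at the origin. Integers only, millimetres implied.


translate([149, 277, 649]) cube([827, 836, 43]);
translate([173, 301, 0]) cube([50, 50, 649]);
translate([902, 301, 0]) cube([50, 50, 649]);
translate([173, 1039, 0]) cube([50, 50, 649]);
translate([902, 1039, 0]) cube([50, 50, 649]);


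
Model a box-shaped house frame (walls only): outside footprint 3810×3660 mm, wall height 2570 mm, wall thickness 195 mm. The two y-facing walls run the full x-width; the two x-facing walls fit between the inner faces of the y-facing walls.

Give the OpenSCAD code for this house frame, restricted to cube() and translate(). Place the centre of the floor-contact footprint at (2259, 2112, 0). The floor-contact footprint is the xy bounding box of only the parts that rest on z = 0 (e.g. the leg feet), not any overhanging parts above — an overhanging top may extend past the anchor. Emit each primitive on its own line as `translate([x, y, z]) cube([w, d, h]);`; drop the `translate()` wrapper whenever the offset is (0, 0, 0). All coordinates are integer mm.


translate([354, 282, 0]) cube([3810, 195, 2570]);
translate([354, 3747, 0]) cube([3810, 195, 2570]);
translate([354, 477, 0]) cube([195, 3270, 2570]);
translate([3969, 477, 0]) cube([195, 3270, 2570]);


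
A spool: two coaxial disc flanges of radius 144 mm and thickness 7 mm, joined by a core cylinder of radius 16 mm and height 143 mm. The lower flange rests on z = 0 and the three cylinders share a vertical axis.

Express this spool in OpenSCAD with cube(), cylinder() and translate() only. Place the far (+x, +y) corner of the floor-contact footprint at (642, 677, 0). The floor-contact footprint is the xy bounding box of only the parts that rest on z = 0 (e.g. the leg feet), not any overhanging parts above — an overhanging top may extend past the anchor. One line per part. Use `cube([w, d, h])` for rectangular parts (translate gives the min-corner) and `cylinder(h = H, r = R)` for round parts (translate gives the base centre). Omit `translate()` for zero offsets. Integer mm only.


translate([498, 533, 0]) cylinder(h = 7, r = 144);
translate([498, 533, 7]) cylinder(h = 143, r = 16);
translate([498, 533, 150]) cylinder(h = 7, r = 144);


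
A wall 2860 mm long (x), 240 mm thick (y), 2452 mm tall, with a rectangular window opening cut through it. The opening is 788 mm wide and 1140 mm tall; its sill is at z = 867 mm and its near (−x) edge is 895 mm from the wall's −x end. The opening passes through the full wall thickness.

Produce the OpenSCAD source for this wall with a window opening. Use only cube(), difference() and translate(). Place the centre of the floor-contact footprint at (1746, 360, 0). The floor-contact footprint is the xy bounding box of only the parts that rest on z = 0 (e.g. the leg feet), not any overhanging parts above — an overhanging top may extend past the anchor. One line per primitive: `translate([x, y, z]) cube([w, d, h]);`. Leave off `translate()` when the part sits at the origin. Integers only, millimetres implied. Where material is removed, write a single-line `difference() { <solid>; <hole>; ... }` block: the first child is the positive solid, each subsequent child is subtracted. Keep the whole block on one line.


difference() { translate([316, 240, 0]) cube([2860, 240, 2452]); translate([1211, 240, 867]) cube([788, 240, 1140]); }


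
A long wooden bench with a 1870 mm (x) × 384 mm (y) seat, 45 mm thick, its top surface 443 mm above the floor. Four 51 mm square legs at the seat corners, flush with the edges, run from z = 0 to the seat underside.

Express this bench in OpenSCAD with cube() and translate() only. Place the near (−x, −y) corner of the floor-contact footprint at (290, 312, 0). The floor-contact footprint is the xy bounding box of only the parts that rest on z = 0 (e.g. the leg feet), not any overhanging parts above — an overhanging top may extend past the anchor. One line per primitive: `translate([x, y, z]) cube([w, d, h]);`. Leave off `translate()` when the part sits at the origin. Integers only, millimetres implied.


translate([290, 312, 398]) cube([1870, 384, 45]);
translate([290, 312, 0]) cube([51, 51, 398]);
translate([290, 645, 0]) cube([51, 51, 398]);
translate([2109, 312, 0]) cube([51, 51, 398]);
translate([2109, 645, 0]) cube([51, 51, 398]);


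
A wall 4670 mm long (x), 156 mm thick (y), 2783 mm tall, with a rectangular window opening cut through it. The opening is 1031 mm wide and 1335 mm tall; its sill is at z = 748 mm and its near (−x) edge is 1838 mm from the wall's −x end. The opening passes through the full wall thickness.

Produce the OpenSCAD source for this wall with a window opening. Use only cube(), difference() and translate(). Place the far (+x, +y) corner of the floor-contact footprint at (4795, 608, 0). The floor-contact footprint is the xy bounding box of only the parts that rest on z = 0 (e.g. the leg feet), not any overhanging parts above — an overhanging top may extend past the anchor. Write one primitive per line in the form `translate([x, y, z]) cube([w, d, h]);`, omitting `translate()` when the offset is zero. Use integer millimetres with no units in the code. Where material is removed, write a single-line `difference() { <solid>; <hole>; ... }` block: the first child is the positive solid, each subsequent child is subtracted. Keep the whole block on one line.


difference() { translate([125, 452, 0]) cube([4670, 156, 2783]); translate([1963, 452, 748]) cube([1031, 156, 1335]); }


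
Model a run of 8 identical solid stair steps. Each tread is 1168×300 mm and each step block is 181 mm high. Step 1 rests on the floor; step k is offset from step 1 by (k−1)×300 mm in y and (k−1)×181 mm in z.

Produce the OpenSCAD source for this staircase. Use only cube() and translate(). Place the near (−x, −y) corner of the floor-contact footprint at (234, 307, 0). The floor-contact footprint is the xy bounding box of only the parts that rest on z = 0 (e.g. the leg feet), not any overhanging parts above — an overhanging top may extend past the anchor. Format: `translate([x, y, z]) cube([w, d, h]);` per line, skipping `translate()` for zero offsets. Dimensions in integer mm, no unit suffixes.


translate([234, 307, 0]) cube([1168, 300, 181]);
translate([234, 607, 181]) cube([1168, 300, 181]);
translate([234, 907, 362]) cube([1168, 300, 181]);
translate([234, 1207, 543]) cube([1168, 300, 181]);
translate([234, 1507, 724]) cube([1168, 300, 181]);
translate([234, 1807, 905]) cube([1168, 300, 181]);
translate([234, 2107, 1086]) cube([1168, 300, 181]);
translate([234, 2407, 1267]) cube([1168, 300, 181]);


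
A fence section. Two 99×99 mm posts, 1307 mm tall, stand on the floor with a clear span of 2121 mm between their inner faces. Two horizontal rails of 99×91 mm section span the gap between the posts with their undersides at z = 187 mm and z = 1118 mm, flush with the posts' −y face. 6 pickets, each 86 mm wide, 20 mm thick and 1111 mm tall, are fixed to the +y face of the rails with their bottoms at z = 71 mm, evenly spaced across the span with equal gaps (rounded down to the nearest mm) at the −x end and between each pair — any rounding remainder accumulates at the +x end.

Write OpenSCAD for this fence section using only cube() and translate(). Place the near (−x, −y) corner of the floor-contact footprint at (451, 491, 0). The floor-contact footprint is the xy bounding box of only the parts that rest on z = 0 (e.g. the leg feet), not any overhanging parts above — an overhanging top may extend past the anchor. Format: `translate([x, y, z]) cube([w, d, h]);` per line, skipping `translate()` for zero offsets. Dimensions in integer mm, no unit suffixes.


translate([451, 491, 0]) cube([99, 99, 1307]);
translate([2671, 491, 0]) cube([99, 99, 1307]);
translate([550, 491, 187]) cube([2121, 99, 91]);
translate([550, 491, 1118]) cube([2121, 99, 91]);
translate([779, 590, 71]) cube([86, 20, 1111]);
translate([1094, 590, 71]) cube([86, 20, 1111]);
translate([1409, 590, 71]) cube([86, 20, 1111]);
translate([1724, 590, 71]) cube([86, 20, 1111]);
translate([2039, 590, 71]) cube([86, 20, 1111]);
translate([2354, 590, 71]) cube([86, 20, 1111]);


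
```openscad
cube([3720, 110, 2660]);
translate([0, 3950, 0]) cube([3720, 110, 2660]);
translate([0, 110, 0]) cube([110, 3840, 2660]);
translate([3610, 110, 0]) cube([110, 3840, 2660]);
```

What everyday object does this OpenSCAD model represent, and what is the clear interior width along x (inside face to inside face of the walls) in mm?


A house (or room) frame. The interior width is 3500 mm.

Four 2660 mm walls enclosing a rectangle with no floor or roof — a room or house frame. Outside width is 3720 mm and wall thickness is 110 mm, so the interior width is 3720 − 2 × 110 = 3500 mm.


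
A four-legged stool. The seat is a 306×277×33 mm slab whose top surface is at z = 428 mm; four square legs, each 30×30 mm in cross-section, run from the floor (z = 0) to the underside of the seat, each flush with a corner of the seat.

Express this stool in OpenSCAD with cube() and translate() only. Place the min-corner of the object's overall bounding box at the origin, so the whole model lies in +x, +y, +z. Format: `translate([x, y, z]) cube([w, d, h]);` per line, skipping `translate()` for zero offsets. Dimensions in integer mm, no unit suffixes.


// leg_h = 428 - 33 = 395
translate([0, 0, 395]) cube([306, 277, 33]);
cube([30, 30, 395]);
translate([276, 0, 0]) cube([30, 30, 395]);
translate([0, 247, 0]) cube([30, 30, 395]);
translate([276, 247, 0]) cube([30, 30, 395]);


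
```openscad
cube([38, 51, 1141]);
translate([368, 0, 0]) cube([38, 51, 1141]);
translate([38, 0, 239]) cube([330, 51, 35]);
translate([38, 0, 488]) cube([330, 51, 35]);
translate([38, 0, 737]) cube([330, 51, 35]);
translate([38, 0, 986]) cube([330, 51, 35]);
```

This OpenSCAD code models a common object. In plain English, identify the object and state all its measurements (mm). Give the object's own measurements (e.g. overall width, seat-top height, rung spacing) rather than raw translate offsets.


A straight ladder. Two 38×51 mm vertical rails, 1141 mm tall, stand 406 mm apart (outside-to-outside) with their front faces coplanar on the −y side. 4 rungs, each 51 mm deep and 35 mm tall, span between the inner faces of the rails, front faces flush with the rails. The lowest rung's underside is at z = 239 mm and rungs are spaced 249 mm apart (underside to underside).


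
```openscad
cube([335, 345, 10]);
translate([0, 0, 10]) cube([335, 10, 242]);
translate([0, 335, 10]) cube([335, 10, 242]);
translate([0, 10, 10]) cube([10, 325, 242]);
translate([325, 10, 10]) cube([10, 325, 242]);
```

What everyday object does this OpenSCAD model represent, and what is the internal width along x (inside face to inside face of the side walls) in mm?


An open box. The internal width is 315 mm.

A 335×345 base slab with four walls standing on it — an open box. The base is 335 mm wide and the walls are 10 mm thick, so the internal width is 335 − 2 × 10 = 315 mm.


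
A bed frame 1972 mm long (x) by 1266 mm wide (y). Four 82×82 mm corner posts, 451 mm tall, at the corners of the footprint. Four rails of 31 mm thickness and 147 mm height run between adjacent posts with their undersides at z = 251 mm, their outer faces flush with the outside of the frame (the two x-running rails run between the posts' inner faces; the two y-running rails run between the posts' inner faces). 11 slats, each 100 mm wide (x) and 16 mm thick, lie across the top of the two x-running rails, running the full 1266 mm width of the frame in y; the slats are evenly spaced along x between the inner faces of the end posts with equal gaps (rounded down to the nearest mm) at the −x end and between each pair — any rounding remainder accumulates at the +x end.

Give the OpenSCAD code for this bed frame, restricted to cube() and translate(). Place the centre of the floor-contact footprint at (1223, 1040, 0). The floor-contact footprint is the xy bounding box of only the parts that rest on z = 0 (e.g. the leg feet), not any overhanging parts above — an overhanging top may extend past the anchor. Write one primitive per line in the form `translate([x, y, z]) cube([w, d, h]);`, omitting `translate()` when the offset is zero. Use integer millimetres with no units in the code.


translate([237, 407, 0]) cube([82, 82, 451]);
translate([237, 1591, 0]) cube([82, 82, 451]);
translate([2127, 407, 0]) cube([82, 82, 451]);
translate([2127, 1591, 0]) cube([82, 82, 451]);
translate([319, 407, 251]) cube([1808, 31, 147]);
translate([319, 1642, 251]) cube([1808, 31, 147]);
translate([237, 489, 251]) cube([31, 1102, 147]);
translate([2178, 489, 251]) cube([31, 1102, 147]);
translate([378, 407, 398]) cube([100, 1266, 16]);
translate([537, 407, 398]) cube([100, 1266, 16]);
translate([696, 407, 398]) cube([100, 1266, 16]);
translate([855, 407, 398]) cube([100, 1266, 16]);
translate([1014, 407, 398]) cube([100, 1266, 16]);
translate([1173, 407, 398]) cube([100, 1266, 16]);
translate([1332, 407, 398]) cube([100, 1266, 16]);
translate([1491, 407, 398]) cube([100, 1266, 16]);
translate([1650, 407, 398]) cube([100, 1266, 16]);
translate([1809, 407, 398]) cube([100, 1266, 16]);
translate([1968, 407, 398]) cube([100, 1266, 16]);
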